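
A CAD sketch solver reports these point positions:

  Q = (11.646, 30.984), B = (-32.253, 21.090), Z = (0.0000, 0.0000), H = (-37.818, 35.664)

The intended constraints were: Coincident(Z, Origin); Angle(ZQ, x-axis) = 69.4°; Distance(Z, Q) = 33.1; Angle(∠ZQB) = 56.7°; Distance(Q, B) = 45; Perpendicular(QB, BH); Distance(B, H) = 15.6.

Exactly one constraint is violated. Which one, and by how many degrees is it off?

Perpendicular(QB, BH) — off by 8.20°.

Z = (0.00, 0.00) ✓; ZQ at 69.40° ✓; |ZQ| = 33.10 ✓; ∠ZQB = 56.70° ✓; |QB| = 45.00 ✓; ∠(QB, BH) = 81.80° ✗; |BH| = 15.60 ✓.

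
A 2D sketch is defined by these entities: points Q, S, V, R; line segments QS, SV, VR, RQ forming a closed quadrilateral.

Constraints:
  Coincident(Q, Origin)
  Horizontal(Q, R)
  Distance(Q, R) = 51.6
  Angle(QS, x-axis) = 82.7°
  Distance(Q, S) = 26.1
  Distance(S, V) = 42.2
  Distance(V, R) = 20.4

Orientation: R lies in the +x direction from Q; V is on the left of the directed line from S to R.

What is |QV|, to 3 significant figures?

49.0

Checks: |SV| = 42.20 ✓; |VR| = 20.40 ✓.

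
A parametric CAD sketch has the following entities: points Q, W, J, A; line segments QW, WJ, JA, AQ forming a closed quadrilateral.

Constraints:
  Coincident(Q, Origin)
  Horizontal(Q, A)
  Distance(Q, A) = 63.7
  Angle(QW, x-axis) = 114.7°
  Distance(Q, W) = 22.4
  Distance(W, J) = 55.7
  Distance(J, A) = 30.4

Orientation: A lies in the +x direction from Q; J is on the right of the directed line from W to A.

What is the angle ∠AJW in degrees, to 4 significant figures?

120.6°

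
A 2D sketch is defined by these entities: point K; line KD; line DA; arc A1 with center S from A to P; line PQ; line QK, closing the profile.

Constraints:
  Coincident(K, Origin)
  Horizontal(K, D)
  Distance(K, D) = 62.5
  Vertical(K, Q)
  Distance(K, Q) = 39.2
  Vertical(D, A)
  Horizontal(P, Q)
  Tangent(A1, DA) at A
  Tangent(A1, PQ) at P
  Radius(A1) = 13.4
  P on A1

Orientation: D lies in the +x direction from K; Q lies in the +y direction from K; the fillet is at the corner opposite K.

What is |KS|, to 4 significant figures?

55.47

K is at the origin; K and D share the same y with |KD| = 62.5 and D on the +x side, so D = (62.50, 0.000). K and Q share the same x with |KQ| = 39.2 and Q on the +y side, so Q = (0.000, 39.20). The virtual corner opposite K is at (62.50, 39.20). The tangent condition forces SA to be normal to DA and the tangent condition forces SP to be normal to PQ, with radius 13.4, so the center S sits 13.4 in from both sides at S = (49.10, 25.80). Then |KS| = |S − K| = 55.47.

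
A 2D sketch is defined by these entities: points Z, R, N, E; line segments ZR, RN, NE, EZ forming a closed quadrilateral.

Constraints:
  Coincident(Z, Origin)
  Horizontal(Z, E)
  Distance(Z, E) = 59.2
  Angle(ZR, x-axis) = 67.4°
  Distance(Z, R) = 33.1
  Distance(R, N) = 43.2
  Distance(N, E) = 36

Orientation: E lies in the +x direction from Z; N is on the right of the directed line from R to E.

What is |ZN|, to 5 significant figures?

27.167

Z is at the origin; ZE is horizontal with |ZE| = 59.2 and E in +x, so E = (59.2, 0). ZR runs at 67.4° with |ZR| = 33.1, so R = (12.720, 30.558). N is determined by |RN| = 43.2 and |NE| = 36.0 together: it lies at the intersection of circle(R, 43.2) and circle(E, 36.0). With |RE| = 55.625, the foot of the radical line on RE is 32.938 from R and the perpendicular offset is √(43.2² − 32.938²) = 27.952. Taking the right-of-RE solution: N = (24.888, -10.893).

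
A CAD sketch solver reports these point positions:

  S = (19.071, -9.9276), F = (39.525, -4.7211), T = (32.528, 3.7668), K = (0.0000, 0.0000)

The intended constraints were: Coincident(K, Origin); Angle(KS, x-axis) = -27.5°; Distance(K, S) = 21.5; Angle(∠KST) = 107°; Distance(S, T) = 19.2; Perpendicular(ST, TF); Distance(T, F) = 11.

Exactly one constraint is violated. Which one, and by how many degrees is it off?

Perpendicular(ST, TF) — off by 6.00°.

K = (0.00, 0.00) ✓; KS at -27.50° ✓; |KS| = 21.50 ✓; ∠KST = 107.0° ✓; |ST| = 19.20 ✓; ∠(ST, TF) = 96.00° ✗; |TF| = 11.00 ✓.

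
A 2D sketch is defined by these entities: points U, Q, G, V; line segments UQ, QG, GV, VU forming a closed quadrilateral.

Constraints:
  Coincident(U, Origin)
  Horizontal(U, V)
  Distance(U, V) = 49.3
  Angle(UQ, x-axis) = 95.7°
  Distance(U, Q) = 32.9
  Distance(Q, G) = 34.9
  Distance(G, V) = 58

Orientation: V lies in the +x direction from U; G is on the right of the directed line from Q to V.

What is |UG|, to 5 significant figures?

8.8469

U is at the origin; UV is horizontal with |UV| = 49.3 and V in +x, so V = (49.3, 0). UQ runs at 95.7° with |UQ| = 32.9, so Q = (-3.2676, 32.737). G is determined by |QG| = 34.9 and |GV| = 58.0 together: it lies at the intersection of circle(Q, 34.9) and circle(V, 58.0). With |QV| = 61.928, the foot of the radical line on QV is 13.638 from Q and the perpendicular offset is √(34.9² − 13.638²) = 32.125. Taking the right-of-QV solution: G = (-8.6739, -1.7414).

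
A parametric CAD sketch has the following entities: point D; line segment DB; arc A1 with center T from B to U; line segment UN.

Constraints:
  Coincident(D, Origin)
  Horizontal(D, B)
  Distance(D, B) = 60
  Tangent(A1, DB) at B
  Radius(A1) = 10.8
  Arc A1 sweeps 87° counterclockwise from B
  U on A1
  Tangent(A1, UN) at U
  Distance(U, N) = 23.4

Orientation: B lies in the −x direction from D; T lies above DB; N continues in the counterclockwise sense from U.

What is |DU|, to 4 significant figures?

50.27

D is at the origin; DB is horizontal with |DB| = 60.0 and B on the −x side, so B = (-60.00, 0.000). Tangency of A1 to DB means the radius TB is perpendicular to DB, so T = B + (0, 10.8) = (-60.00, 10.80). On A1, B sits at bearing -90° from T; an 87° counterclockwise sweep puts U at bearing -3°, so U = T + 10.8·(cos -3°, sin -3°) = (-49.21, 10.23). Then |DU| = |U − D| = 50.27.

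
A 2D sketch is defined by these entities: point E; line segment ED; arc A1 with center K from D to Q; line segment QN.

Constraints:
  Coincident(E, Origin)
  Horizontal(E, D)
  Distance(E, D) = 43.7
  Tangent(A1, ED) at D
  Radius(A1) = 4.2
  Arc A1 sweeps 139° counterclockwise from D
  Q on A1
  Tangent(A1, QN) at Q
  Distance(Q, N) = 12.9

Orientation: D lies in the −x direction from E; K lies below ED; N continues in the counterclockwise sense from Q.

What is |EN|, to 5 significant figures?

39.988

E is at the origin; E and D share the same y with |ED| = 43.7 and D on the −x side, so D = (-43.700, 0.0000). Tangency of A1 to ED means the radius KD is perpendicular to ED, so K = D + (0, -4.2) = (-43.700, -4.2000). On A1, D sits at bearing 90° from K; a 139° counterclockwise sweep puts Q at bearing 229°, so Q = K + 4.2·(cos 229°, sin 229°) = (-46.455, -7.3698). A1 meets QN tangentially, so KQ is at right angles to QN, so QN runs along (−sin 229°, cos 229°); with |QN| = 12.9, N = (-36.720, -15.833). Then |EN| = |N − E| = 39.988.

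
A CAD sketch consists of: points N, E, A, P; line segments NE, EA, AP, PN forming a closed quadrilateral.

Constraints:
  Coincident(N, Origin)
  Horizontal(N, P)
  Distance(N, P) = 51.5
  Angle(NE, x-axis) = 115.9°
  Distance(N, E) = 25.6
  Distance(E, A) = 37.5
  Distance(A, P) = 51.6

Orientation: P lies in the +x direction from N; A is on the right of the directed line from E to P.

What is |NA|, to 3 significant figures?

12.4

N is at the origin; NP is horizontal with |NP| = 51.5 and P in +x, so P = (51.5, 0). NE runs at 115.9° with |NE| = 25.6, so E = (-11.2, 23.0). A is determined by |EA| = 37.5 and |AP| = 51.6 together: it lies at the intersection of circle(E, 37.5) and circle(P, 51.6). With |EP| = 66.8, the foot of the radical line on EP is 24.0 from E and the perpendicular offset is √(37.5² − 24.0²) = 28.8. Taking the right-of-EP solution: A = (1.39, -12.3).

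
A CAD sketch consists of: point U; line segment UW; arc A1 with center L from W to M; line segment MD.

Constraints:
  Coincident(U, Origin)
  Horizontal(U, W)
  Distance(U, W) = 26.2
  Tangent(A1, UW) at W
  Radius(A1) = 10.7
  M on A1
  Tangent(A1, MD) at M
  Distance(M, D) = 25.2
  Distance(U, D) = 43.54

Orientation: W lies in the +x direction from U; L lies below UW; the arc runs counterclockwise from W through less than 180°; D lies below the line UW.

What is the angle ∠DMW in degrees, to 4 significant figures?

128.2°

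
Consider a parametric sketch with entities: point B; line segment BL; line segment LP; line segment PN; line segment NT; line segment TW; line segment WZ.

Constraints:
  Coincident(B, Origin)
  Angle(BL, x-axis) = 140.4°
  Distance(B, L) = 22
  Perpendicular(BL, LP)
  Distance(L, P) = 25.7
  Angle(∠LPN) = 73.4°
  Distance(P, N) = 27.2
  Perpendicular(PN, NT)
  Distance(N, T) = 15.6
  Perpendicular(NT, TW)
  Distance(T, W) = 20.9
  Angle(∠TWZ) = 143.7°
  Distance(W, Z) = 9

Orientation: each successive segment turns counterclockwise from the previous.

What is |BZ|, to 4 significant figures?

30.47

B is at the origin; BL runs at 140.4° with length 22.0, so L = (-16.95, 14.02). BL is perpendicular to LP, so LP runs at -129.6°; with |LP| = 25.7, P = (-33.33, -5.779). ∠LPN = 73.4° gives PN at -23.00° from the x-axis; with |PN| = 27.2, N = (-8.295, -16.41). PN ⟂ NT, so NT runs at 67.00°; with |NT| = 15.6, T = (-2.200, -2.047). The perpendicularity gives TW at right angles to NT, so TW runs at 157.0°; with |TW| = 20.9, W = (-21.44, 6.119). ∠TWZ = 143.7° gives WZ at -166.7° from the x-axis; with |WZ| = 9.0, Z = (-30.20, 4.049). Then |BZ| = |Z − B| = 30.47.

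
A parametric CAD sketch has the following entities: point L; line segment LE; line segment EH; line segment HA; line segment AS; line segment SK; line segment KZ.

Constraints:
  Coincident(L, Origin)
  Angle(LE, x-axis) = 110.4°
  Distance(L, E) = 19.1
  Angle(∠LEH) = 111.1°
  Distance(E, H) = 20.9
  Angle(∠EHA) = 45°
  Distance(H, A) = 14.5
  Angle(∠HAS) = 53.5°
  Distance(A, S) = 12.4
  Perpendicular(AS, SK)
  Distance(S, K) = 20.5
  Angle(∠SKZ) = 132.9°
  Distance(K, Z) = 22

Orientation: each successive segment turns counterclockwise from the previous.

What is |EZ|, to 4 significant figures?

47.09

L is at the origin; LE runs at 110.4° with length 19.1, so E = (-6.658, 17.90). ∠LEH = 111.1° gives EH at 179.3° from the x-axis; with |EH| = 20.9, H = (-27.56, 18.16). ∠EHA = 45.0° gives HA at -45.70° from the x-axis; with |HA| = 14.5, A = (-17.43, 7.780). ∠HAS = 53.5° gives AS at 80.80° from the x-axis; with |AS| = 12.4, S = (-15.45, 20.02). AS is perpendicular to SK, so SK runs at 170.8°; with |SK| = 20.5, K = (-35.68, 23.30). ∠SKZ = 132.9° gives KZ at -142.1° from the x-axis; with |KZ| = 22.0, Z = (-53.04, 9.784). Then |EZ| = |Z − E| = 47.09.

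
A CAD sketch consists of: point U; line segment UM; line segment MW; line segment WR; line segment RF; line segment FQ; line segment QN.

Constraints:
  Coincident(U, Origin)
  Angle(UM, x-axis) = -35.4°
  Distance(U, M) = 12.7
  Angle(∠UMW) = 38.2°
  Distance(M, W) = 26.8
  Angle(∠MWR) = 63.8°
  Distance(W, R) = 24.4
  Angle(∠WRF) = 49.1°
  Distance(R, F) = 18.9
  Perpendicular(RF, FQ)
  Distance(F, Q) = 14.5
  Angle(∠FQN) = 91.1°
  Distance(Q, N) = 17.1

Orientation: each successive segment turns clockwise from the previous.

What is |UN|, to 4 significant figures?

20.12

U is at the origin; UM runs at -35.4° with length 12.7, so M = (10.35, -7.357). ∠UMW = 38.2° gives MW at -177.2° from the x-axis; with |MW| = 26.8, W = (-16.42, -8.666). ∠MWR = 63.8° gives WR at 66.60° from the x-axis; with |WR| = 24.4, R = (-6.725, 13.73). ∠WRF = 49.1° gives RF at -64.30° from the x-axis; with |RF| = 18.9, F = (1.471, -3.303). The perpendicularity gives FQ at right angles to RF, so FQ runs at -154.3°; with |FQ| = 14.5, Q = (-11.59, -9.591). ∠FQN = 91.1° gives QN at 116.8° from the x-axis; with |QN| = 17.1, N = (-19.30, 5.672). Then |UN| = |N − U| = 20.12.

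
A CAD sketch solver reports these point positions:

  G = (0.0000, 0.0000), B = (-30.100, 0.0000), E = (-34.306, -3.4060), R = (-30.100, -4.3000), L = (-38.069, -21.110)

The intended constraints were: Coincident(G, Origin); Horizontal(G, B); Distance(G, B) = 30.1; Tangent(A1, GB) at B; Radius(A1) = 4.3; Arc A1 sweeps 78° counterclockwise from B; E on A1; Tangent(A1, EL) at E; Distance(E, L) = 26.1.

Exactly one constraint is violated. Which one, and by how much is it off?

Distance(E, L) = 26.1 — off by 8.00.

G = (0.00, 0.00) ✓; G.y = 0.00, B.y = 0.00 ✓; |GB| = 30.10 ✓; ∠(RB, BG) = 90.00° ✓; |RB| = 4.300 ✓; bearing(R→E) − bearing(R→B) = 78.00° ✓; |RE| = 4.300 ✓; ∠(RE, EL) = 90.00° ✓; |EL| = 18.10 ✗.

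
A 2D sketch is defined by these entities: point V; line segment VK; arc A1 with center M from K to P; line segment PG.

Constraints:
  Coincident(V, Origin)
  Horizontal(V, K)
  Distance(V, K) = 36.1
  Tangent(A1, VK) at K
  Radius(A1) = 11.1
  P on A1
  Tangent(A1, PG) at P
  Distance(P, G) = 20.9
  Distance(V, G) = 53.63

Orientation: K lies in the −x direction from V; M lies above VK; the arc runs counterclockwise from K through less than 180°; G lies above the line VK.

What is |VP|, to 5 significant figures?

33.213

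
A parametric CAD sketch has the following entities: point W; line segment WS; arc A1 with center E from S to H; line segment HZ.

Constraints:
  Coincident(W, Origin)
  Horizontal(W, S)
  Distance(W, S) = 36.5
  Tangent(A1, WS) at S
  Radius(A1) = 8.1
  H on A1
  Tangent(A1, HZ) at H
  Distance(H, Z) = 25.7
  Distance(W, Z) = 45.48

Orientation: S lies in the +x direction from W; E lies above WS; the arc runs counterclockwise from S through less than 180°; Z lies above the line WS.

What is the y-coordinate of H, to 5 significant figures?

12.342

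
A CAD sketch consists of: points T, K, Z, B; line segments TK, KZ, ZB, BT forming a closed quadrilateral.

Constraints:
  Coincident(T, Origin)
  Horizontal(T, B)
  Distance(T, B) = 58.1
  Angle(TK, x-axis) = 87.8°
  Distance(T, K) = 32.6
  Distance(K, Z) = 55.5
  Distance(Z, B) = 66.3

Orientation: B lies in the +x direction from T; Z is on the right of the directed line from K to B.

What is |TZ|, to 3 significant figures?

23.0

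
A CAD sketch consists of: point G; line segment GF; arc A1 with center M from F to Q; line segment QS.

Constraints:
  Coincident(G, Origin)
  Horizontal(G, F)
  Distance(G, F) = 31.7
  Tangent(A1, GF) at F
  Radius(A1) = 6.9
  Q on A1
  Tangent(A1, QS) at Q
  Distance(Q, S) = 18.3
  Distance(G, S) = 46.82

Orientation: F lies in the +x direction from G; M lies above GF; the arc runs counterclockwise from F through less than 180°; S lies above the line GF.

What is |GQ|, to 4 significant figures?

39.12

G is at the origin; GF is horizontal with |GF| = 31.7 and F on the +x side, so F = (31.70, 0.000). A1 meets GF tangentially, so MF is at right angles to GF, so M = F + (0, 6.9) = (31.70, 6.900). Since MQ ⟂ QS (tangency), |MS| = √(6.9² + 18.3²) = 19.56 regardless of where Q sits on A1. So S lies on both circle(G, 46.82) and circle(M, 19.56); the above-GF intersection is S = (39.76, 24.72). Q is the foot of the tangent from S: Q = (38.59, 6.456).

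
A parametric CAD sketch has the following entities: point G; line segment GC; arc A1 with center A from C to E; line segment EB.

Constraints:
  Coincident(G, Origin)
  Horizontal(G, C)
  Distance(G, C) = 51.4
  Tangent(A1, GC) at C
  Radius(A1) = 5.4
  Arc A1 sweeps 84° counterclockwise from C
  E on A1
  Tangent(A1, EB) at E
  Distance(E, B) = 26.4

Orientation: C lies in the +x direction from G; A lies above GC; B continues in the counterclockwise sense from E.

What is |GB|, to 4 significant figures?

67.16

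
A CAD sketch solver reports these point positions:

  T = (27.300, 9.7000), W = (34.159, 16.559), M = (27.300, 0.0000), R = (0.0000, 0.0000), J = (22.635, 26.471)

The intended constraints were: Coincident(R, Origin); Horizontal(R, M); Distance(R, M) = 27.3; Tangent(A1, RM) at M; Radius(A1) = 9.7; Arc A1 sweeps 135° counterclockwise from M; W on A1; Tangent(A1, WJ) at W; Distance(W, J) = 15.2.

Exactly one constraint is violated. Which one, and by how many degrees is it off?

Tangent(A1, WJ) at W — off by 4.30°.

R = (0.00, 0.00) ✓; R.y = 0.00, M.y = 0.00 ✓; |RM| = 27.30 ✓; ∠(TM, MR) = 90.00° ✓; |TM| = 9.700 ✓; bearing(T→W) − bearing(T→M) = 135.0° ✓; |TW| = 9.700 ✓; ∠(TW, WJ) = 85.70° ✗; |WJ| = 15.20 ✓.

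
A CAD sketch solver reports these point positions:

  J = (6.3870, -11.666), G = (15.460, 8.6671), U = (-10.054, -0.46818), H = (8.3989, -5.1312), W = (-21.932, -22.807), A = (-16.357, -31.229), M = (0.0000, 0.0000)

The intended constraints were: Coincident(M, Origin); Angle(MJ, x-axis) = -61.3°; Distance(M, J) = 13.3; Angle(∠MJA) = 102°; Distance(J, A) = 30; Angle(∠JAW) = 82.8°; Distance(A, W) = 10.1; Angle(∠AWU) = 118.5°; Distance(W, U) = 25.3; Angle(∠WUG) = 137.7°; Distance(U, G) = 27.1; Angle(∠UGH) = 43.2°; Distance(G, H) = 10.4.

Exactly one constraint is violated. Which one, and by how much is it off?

Distance(G, H) = 10.4 — off by 5.10.

M = (0.00, 0.00) ✓; MJ at -61.30° ✓; |MJ| = 13.30 ✓; ∠MJA = 102.0° ✓; |JA| = 30.00 ✓; ∠JAW = 82.80° ✓; |AW| = 10.10 ✓; ∠AWU = 118.5° ✓; |WU| = 25.30 ✓; ∠WUG = 137.7° ✓; |UG| = 27.10 ✓; ∠UGH = 43.20° ✓; |GH| = 15.50 ✗.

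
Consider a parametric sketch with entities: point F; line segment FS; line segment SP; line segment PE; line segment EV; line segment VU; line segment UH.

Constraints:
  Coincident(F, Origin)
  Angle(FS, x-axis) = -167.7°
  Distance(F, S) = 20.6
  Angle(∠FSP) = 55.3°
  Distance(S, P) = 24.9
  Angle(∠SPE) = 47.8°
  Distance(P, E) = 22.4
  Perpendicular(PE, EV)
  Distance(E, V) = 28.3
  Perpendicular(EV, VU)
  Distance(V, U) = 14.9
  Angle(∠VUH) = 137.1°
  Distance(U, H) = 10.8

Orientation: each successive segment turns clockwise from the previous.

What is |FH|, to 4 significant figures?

31.38

F is at the origin; FS runs at -167.7° with length 20.6, so S = (-20.13, -4.388). ∠FSP = 55.3° gives SP at 67.60° from the x-axis; with |SP| = 24.9, P = (-10.64, 18.63). ∠SPE = 47.8° gives PE at -64.60° from the x-axis; with |PE| = 22.4, E = (-1.030, -1.602). The perpendicularity gives EV at right angles to PE, so EV runs at -154.6°; with |EV| = 28.3, V = (-26.59, -13.74). EV ⟂ VU, so VU runs at 115.4°; with |VU| = 14.9, U = (-32.99, -0.2811). ∠VUH = 137.1° gives UH at 72.50° from the x-axis; with |UH| = 10.8, H = (-29.74, 10.02). Then |FH| = |H − F| = 31.38.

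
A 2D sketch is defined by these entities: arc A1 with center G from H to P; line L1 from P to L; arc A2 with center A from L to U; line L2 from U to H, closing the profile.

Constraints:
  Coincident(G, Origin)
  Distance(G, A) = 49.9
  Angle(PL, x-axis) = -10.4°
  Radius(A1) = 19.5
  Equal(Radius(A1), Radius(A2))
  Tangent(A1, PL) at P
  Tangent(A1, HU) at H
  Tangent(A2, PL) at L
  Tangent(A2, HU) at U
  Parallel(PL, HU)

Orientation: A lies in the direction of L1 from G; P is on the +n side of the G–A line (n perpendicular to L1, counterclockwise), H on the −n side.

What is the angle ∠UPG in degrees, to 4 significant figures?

51.99°

The slot axis is L1's direction at -10.4°, so u = (cos -10.4°, sin -10.4°) = (0.9836, -0.1805) and n = (−sin -10.4°, cos -10.4°) = (0.1805, 0.9836). G is at the origin and A lies 49.9 along u from G, so A = 49.9·u = (49.08, -9.008). Tangency of A1 to both parallel lines with radius 19.5 puts P and H at G ± 19.5·n: P = (3.520, 19.18), H = (-3.520, -19.18). Equal radii place L and U the same way about A: L = A + 19.5·n = (52.60, 10.17), U = A − 19.5·n = (45.56, -28.19). Then cos ∠UPG = PU·PG / (|PU||PG|), giving 51.99°.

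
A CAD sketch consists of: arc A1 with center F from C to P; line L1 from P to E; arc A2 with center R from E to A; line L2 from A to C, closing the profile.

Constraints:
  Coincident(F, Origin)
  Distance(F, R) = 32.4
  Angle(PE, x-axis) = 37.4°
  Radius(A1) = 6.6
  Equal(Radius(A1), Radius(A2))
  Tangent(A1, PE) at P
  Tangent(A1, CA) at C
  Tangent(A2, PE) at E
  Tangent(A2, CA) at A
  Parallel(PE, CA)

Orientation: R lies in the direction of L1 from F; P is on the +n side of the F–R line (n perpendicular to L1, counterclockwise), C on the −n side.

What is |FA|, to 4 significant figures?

33.07

The slot axis is L1's direction at 37.4°, so u = (cos 37.4°, sin 37.4°) = (0.7944, 0.6074) and n = (−sin 37.4°, cos 37.4°) = (-0.6074, 0.7944). F is at the origin and R lies 32.4 along u from F, so R = 32.4·u = (25.74, 19.68). Tangency of A1 to both parallel lines with radius 6.6 puts P and C at F ± 6.6·n: P = (-4.009, 5.243), C = (4.009, -5.243). Equal radii place E and A the same way about R: E = R + 6.6·n = (21.73, 24.92), A = R − 6.6·n = (29.75, 14.44). Then |FA| = |A − F| = 33.07.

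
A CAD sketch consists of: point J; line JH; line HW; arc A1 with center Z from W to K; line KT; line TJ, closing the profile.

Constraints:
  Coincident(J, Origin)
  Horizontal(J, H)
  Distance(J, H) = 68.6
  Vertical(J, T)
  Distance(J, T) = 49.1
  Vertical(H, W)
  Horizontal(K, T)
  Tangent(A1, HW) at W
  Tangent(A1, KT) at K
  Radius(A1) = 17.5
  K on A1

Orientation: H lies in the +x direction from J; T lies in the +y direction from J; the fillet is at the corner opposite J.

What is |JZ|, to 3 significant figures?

60.1

J is at the origin; J and H share the same y with |JH| = 68.6 and H on the +x side, so H = (68.6, 0.00). J and T share the same x with |JT| = 49.1 and T on the +y side, so T = (0.00, 49.1). The virtual corner opposite J is at (68.6, 49.1). The tangent condition forces ZW to be normal to HW and A1 meets KT tangentially, so ZK is at right angles to KT, with radius 17.5, so the center Z sits 17.5 in from both sides at Z = (51.1, 31.6). Then |JZ| = |Z − J| = 60.1.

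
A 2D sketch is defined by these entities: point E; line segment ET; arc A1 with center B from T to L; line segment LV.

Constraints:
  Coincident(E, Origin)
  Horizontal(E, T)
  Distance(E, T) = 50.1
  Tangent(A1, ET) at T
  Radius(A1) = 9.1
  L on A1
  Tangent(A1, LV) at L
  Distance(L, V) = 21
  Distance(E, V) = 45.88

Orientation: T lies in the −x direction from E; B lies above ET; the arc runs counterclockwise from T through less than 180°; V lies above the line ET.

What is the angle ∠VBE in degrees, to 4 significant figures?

64.28°

Checks: |BL| = 9.100 ✓; ∠(BL, LV) = 90.00° ✓; |LV| = 21.00 ✓; |EV| = 45.88 ✓.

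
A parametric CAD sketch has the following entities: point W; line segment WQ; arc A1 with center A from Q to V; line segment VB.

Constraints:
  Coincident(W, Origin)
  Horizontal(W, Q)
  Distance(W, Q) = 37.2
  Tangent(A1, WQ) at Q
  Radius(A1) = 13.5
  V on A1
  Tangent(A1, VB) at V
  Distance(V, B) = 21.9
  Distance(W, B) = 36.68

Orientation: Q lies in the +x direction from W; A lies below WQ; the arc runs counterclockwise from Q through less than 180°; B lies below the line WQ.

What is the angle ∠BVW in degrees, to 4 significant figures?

99.04°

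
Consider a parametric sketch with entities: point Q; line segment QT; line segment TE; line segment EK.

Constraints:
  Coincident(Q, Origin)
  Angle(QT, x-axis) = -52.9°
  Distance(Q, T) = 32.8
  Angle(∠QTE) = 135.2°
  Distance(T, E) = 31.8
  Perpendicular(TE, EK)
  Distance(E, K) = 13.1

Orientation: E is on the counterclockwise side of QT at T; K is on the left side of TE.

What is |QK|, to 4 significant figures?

55.98

Q is at the origin; QT runs at -52.9° with length 32.8, so T = 32.8·(cos -52.9°, sin -52.9°) = (19.79, -26.16). ∠QTE = 135.2°, so TE runs at -52.9° + (180° − 135.2°) = -8.100° from the x-axis; with |TE| = 31.8, E = T + 31.8·(cos -8.100°, sin -8.100°) = (51.27, -30.64). The perpendicularity gives EK at right angles to TE; with |EK| = 13.1 on the left of TE, K = E + 13.1·(0.1409, 0.9900) = (53.11, -17.67). Then |QK| = |K − Q| = 55.98.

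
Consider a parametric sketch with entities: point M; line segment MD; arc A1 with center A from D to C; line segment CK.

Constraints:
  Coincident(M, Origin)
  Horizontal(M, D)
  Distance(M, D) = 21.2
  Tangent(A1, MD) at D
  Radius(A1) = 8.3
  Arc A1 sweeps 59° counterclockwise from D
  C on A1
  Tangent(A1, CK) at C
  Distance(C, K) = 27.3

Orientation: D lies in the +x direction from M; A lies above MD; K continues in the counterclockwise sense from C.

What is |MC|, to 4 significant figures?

28.60

The tangent condition forces AD to be normal to MD, so A = D + (0, 8.3) = (21.20, 8.300). On A1, D sits at bearing -90° from A; a 59° counterclockwise sweep puts C at bearing -31°, so C = A + 8.3·(cos -31°, sin -31°) = (28.31, 4.025). Then |MC| = |C − M| = 28.60.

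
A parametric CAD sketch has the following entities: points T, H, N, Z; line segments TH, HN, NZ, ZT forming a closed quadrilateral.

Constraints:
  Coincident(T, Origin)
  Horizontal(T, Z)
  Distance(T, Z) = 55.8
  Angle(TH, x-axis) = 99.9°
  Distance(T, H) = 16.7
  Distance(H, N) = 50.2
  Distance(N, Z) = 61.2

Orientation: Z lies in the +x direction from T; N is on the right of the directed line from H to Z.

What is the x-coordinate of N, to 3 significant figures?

4.40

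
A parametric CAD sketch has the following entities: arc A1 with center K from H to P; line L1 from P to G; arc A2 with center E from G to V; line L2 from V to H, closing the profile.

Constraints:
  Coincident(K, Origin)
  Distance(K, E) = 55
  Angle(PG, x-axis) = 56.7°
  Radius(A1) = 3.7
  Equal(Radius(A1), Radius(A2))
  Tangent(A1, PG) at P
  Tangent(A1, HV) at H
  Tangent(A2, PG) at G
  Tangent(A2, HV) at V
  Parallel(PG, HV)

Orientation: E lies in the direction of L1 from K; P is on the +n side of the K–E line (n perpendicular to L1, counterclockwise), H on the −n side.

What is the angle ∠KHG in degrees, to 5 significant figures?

82.337°

The slot axis is L1's direction at 56.7°, so u = (cos 56.7°, sin 56.7°) = (0.54902, 0.83581) and n = (−sin 56.7°, cos 56.7°) = (-0.83581, 0.54902). K is at the origin and E lies 55.0 along u from K, so E = 55.0·u = (30.196, 45.969). Tangency of A1 to both parallel lines with radius 3.7 puts P and H at K ± 3.7·n: P = (-3.0925, 2.0314), H = (3.0925, -2.0314). Equal radii place G and V the same way about E: G = E + 3.7·n = (27.104, 48.001), V = E − 3.7·n = (33.289, 43.938). Then cos ∠KHG = HK·HG / (|HK||HG|), giving 82.337°.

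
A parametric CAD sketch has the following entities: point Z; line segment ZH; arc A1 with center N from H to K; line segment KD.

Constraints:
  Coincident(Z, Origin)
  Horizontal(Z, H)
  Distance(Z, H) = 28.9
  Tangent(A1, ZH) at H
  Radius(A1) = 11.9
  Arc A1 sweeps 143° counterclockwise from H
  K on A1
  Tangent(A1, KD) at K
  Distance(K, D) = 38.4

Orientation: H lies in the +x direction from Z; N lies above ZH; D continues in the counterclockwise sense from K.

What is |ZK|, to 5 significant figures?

41.935

Z is at the origin; ZH is horizontal with |ZH| = 28.9 and H on the +x side, so H = (28.900, 0.0000). Since A1 is tangent to ZH there, NH ⟂ ZH, so N = H + (0, 11.9) = (28.900, 11.900). On A1, H sits at bearing -90° from N; a 143° counterclockwise sweep puts K at bearing 53°, so K = N + 11.9·(cos 53°, sin 53°) = (36.062, 21.404). Then |ZK| = |K − Z| = 41.935.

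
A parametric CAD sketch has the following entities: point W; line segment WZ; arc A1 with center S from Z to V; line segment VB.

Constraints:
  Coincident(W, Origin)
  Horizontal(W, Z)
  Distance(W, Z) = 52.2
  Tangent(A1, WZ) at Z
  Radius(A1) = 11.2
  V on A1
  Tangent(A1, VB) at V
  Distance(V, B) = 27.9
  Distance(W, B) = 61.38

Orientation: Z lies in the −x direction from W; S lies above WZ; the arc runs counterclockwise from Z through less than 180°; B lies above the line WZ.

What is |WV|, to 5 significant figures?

43.218

Checks: |SV| = 11.20 ✓; ∠(SV, VB) = 90.00° ✓; |VB| = 27.90 ✓; |WB| = 61.38 ✓.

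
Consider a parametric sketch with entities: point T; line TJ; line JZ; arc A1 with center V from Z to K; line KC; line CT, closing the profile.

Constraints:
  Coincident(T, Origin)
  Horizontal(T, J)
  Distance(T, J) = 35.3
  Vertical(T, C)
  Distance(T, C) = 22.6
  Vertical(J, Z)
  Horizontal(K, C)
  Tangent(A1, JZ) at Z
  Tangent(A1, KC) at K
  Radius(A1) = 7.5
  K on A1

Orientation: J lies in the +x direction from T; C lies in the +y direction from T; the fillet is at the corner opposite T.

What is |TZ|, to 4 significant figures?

38.39

The virtual corner opposite T is at (35.30, 22.60). A1 meets JZ tangentially, so VZ is at right angles to JZ and A1 meets KC tangentially, so VK is at right angles to KC, with radius 7.5, so the center V sits 7.5 in from both sides at V = (27.80, 15.10). That places the tangent points at Z = (35.30, 15.10) on JZ and K = (27.80, 22.60) on KC. Then |TZ| = |Z − T| = 38.39.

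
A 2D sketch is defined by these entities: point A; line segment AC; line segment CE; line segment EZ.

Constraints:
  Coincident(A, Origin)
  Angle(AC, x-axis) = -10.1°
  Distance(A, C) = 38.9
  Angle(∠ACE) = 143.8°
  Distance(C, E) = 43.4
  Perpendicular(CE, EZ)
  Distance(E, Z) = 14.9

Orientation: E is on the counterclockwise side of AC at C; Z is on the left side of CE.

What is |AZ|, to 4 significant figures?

75.23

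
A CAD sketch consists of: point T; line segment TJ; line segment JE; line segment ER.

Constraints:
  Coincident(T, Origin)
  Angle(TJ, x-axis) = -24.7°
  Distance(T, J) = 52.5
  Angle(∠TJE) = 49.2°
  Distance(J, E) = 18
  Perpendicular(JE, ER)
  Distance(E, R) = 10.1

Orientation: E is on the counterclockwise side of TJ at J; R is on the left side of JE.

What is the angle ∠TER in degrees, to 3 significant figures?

22.3°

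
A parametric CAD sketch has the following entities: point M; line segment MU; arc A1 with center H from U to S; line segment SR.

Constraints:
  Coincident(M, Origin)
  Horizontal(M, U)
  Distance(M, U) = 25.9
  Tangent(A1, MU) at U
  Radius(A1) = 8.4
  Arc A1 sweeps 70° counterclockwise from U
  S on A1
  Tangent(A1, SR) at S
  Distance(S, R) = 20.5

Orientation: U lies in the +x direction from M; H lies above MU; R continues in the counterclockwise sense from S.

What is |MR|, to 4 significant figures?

47.75

On A1, U sits at bearing -90° from H; a 70° counterclockwise sweep puts S at bearing -20°, so S = H + 8.4·(cos -20°, sin -20°) = (33.79, 5.527). The tangent condition forces HS to be normal to SR, so SR runs along (−sin -20°, cos -20°); with |SR| = 20.5, R = (40.80, 24.79). Then |MR| = |R − M| = 47.75.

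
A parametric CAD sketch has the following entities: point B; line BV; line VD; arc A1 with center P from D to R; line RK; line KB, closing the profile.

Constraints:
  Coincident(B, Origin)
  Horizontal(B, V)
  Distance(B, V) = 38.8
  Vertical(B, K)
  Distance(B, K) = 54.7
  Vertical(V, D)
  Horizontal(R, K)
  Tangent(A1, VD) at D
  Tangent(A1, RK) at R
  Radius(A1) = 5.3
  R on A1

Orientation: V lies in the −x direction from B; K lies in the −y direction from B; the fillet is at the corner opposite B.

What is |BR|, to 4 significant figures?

64.14

B is at the origin; B and V share the same y with |BV| = 38.8 and V on the −x side, so V = (-38.80, 0.000). B and K share the same x with |BK| = 54.7 and K on the −y side, so K = (0.000, -54.70). The virtual corner opposite B is at (-38.80, -54.70). The tangent condition forces PD to be normal to VD and the tangent condition forces PR to be normal to RK, with radius 5.3, so the center P sits 5.3 in from both sides at P = (-33.50, -49.40). That places the tangent points at D = (-38.80, -49.40) on VD and R = (-33.50, -54.70) on RK. Then |BR| = |R − B| = 64.14.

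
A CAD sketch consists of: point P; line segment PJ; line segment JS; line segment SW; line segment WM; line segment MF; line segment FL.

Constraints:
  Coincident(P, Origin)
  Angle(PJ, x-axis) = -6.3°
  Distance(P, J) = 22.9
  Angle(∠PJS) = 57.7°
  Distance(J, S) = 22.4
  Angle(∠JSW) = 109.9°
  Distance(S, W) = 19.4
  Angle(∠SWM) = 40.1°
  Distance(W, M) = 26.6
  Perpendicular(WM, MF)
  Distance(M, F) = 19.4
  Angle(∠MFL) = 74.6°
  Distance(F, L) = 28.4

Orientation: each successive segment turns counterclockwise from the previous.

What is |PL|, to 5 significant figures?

25.828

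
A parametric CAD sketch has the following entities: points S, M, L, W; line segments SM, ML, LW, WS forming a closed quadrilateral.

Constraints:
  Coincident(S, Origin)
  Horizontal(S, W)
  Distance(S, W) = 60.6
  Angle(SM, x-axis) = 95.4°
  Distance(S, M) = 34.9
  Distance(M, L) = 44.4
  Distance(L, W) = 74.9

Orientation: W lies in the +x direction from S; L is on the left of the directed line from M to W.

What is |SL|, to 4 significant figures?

72.34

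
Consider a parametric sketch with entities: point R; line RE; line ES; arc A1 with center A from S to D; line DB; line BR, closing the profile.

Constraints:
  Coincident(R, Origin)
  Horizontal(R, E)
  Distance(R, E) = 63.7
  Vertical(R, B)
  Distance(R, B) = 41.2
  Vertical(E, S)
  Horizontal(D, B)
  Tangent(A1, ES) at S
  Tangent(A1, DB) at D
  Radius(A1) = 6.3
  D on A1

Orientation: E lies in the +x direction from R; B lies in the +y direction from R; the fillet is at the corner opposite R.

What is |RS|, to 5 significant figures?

72.634

R is at the origin; R and E share the same y with |RE| = 63.7 and E on the +x side, so E = (63.700, 0.0000). RB is vertical with |RB| = 41.2 and B on the +y side, so B = (0.0000, 41.200). The virtual corner opposite R is at (63.700, 41.200). The tangent condition forces AS to be normal to ES and tangency of A1 to DB means the radius AD is perpendicular to DB, with radius 6.3, so the center A sits 6.3 in from both sides at A = (57.400, 34.900). That places the tangent points at S = (63.700, 34.900) on ES and D = (57.400, 41.200) on DB. Then |RS| = |S − R| = 72.634.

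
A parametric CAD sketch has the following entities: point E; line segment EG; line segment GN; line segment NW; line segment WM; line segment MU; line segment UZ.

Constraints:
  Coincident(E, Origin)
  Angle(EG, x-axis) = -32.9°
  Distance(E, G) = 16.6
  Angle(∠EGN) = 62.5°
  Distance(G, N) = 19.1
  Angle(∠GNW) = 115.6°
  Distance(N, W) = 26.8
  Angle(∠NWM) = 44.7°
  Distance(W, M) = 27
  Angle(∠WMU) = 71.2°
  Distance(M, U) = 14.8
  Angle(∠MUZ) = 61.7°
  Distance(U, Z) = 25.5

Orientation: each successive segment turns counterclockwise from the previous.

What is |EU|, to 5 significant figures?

13.141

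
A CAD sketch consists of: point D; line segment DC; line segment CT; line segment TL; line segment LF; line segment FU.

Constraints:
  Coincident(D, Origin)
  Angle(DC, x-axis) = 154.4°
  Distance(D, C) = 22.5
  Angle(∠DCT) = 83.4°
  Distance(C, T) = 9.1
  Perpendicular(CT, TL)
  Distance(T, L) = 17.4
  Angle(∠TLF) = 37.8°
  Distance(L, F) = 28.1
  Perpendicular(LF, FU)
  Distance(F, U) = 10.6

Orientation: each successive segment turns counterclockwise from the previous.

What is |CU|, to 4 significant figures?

11.30

D is at the origin; DC runs at 154.4° with length 22.5, so C = (-20.29, 9.722). ∠DCT = 83.4° gives CT at -109.0° from the x-axis; with |CT| = 9.1, T = (-23.25, 1.118). CT is perpendicular to TL, so TL runs at -19.00°; with |TL| = 17.4, L = (-6.802, -4.547). ∠TLF = 37.8° gives LF at 123.2° from the x-axis; with |LF| = 28.1, F = (-22.19, 18.97). The perpendicularity gives FU at right angles to LF, so FU runs at -146.8°; with |FU| = 10.6, U = (-31.06, 13.16). Then |CU| = |U − C| = 11.30.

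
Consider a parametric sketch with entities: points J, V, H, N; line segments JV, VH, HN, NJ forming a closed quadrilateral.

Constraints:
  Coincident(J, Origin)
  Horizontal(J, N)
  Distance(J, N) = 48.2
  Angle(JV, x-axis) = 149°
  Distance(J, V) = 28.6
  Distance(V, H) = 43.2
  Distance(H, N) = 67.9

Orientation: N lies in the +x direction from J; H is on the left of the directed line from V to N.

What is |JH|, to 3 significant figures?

49.3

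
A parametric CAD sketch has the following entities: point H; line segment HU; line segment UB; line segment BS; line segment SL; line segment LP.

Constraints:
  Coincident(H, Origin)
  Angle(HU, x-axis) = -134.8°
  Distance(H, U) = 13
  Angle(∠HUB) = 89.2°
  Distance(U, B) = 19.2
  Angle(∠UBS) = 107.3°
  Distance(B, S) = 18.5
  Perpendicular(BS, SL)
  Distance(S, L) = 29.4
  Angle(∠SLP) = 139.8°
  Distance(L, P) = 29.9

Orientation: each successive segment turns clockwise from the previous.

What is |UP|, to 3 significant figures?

34.3

H is at the origin; HU runs at -134.8° with length 13.0, so U = (-9.16, -9.22). ∠HUB = 89.2° gives UB at 134° from the x-axis; with |UB| = 19.2, B = (-22.6, 4.49). ∠UBS = 107.3° gives BS at 61.7° from the x-axis; with |BS| = 18.5, S = (-13.8, 20.8). BS is perpendicular to SL, so SL runs at -28.3°; with |SL| = 29.4, L = (12.1, 6.84). ∠SLP = 139.8° gives LP at -68.5° from the x-axis; with |LP| = 29.9, P = (23.0, -21.0). Then |UP| = |P − U| = 34.3.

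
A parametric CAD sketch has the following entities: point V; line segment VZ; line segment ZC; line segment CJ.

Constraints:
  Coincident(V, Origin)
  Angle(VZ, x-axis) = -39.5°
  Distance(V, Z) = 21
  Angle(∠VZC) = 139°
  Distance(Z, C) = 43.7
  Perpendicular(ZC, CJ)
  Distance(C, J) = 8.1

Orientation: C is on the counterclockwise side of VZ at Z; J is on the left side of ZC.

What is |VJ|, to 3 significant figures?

59.8

V is at the origin; VZ runs at -39.5° with length 21.0, so Z = 21.0·(cos -39.5°, sin -39.5°) = (16.2, -13.4). ∠VZC = 139.0°, so ZC runs at -39.5° + (180° − 139.0°) = 1.50° from the x-axis; with |ZC| = 43.7, C = Z + 43.7·(cos 1.50°, sin 1.50°) = (59.9, -12.2). ZC is perpendicular to CJ; with |CJ| = 8.1 on the left of ZC, J = C + 8.1·(-0.0262, 1.00) = (59.7, -4.12). Then |VJ| = |J − V| = 59.8.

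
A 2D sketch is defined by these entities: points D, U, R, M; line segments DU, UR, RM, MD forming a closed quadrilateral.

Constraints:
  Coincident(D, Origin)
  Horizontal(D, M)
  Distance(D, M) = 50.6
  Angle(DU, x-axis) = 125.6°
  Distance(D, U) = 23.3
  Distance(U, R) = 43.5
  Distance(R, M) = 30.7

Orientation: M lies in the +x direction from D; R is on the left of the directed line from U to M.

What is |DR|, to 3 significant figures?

37.4

D is at the origin; DM is horizontal with |DM| = 50.6 and M in +x, so M = (50.6, 0). DU runs at 125.6° with |DU| = 23.3, so U = (-13.6, 18.9). R is determined by |UR| = 43.5 and |RM| = 30.7 together: it lies at the intersection of circle(U, 43.5) and circle(M, 30.7). With |UM| = 66.9, the foot of the radical line on UM is 40.5 from U and the perpendicular offset is √(43.5² − 40.5²) = 15.7. Taking the left-of-UM solution: R = (29.8, 22.6).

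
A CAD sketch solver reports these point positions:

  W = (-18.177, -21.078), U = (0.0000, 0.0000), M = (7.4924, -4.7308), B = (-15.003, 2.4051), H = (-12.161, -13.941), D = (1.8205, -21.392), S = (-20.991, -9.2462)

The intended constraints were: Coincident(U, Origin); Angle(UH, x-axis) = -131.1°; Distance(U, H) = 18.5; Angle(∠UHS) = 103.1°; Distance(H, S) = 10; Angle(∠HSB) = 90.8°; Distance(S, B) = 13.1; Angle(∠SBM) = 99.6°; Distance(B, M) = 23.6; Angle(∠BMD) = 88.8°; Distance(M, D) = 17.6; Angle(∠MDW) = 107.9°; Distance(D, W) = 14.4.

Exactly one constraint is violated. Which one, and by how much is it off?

Distance(D, W) = 14.4 — off by 5.60.

U = (0.00, 0.00) ✓; UH at -131.1° ✓; |UH| = 18.50 ✓; ∠UHS = 103.1° ✓; |HS| = 10.00 ✓; ∠HSB = 90.80° ✓; |SB| = 13.10 ✓; ∠SBM = 99.60° ✓; |BM| = 23.60 ✓; ∠BMD = 88.80° ✓; |MD| = 17.60 ✓; ∠MDW = 107.9° ✓; |DW| = 20.00 ✗.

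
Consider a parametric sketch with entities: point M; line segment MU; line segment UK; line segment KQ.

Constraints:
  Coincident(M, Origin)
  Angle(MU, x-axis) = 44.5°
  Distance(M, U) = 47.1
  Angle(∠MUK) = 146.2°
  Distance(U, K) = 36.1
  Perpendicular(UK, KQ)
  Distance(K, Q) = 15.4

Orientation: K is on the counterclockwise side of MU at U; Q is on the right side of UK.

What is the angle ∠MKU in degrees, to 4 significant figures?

19.20°

M is at the origin; MU runs at 44.5° with length 47.1, so U = 47.1·(cos 44.5°, sin 44.5°) = (33.59, 33.01). ∠MUK = 146.2°, so UK runs at 44.5° + (180° − 146.2°) = 78.30° from the x-axis; with |UK| = 36.1, K = U + 36.1·(cos 78.30°, sin 78.30°) = (40.91, 68.36). Then cos ∠MKU = KM·KU / (|KM||KU|), giving 19.20°.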